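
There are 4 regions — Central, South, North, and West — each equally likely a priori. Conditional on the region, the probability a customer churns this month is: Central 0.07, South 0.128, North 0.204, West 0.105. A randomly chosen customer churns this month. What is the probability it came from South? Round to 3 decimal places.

Since the prior is uniform, the posterior is proportional to the likelihood:
  Central: 0.07
  South: 0.128
  North: 0.204
  West: 0.105
Sum = 0.507.
P(South | evidence) = 0.128 / 0.507 ≈ 0.252.

0.252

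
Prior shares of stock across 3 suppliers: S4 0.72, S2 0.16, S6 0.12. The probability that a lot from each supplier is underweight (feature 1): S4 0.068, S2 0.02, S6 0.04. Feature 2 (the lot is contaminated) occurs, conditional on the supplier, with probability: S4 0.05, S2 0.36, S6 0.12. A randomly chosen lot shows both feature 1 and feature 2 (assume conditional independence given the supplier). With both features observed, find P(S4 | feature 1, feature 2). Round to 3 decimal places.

By Bayes' rule, posterior ∝ prior × likelihood:
  S4: 0.72 × 0.068 × 0.05 = 0.002448
  S2: 0.16 × 0.02 × 0.36 = 0.001152
  S6: 0.12 × 0.04 × 0.12 = 0.000576
Normalizing constant = 0.004176.
P(S4 | evidence) = 0.002448 / 0.004176 ≈ 0.586.

0.586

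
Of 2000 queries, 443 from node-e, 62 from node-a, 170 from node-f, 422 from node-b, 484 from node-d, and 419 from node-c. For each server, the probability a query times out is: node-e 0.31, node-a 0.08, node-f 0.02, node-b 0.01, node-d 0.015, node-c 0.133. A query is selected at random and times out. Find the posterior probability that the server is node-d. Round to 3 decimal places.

By Bayes' rule, posterior ∝ prior × likelihood:
  node-e: 0.2215 × 0.31 = 0.068665
  node-a: 0.031 × 0.08 = 0.00248
  node-f: 0.085 × 0.02 = 0.0017
  node-b: 0.211 × 0.01 = 0.00211
  node-d: 0.242 × 0.015 = 0.00363
  node-c: 0.2095 × 0.133 = 0.0278635
Normalizing constant = 0.1064485.
P(node-d | evidence) = 0.00363 / 0.1064485 ≈ 0.034.

0.034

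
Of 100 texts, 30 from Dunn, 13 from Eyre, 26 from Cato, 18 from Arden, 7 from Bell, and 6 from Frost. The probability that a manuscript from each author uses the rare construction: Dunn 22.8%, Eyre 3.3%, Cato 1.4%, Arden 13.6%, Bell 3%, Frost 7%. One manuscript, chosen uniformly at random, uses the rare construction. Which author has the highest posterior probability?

By Bayes' rule, posterior ∝ prior × likelihood:
  Dunn: 0.3 × 0.228 = 0.0684
  Eyre: 0.13 × 0.033 = 0.00429
  Cato: 0.26 × 0.014 = 0.00364
  Arden: 0.18 × 0.136 = 0.02448
  Bell: 0.07 × 0.03 = 0.0021
  Frost: 0.06 × 0.07 = 0.0042
Normalizing constant = 0.10711.
Largest term belongs to Dunn, so Dunn is most probable.

Dunn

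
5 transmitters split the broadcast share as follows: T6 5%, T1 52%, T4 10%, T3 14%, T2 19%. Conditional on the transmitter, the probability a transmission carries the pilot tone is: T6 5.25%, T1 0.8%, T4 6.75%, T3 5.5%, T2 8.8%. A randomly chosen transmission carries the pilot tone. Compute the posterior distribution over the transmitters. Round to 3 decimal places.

T6 0.069, T1 0.110, T4 0.178, T3 0.203, T2 0.441

Prior × likelihood for each hypothesis:
  T6: 0.05 × 0.0525 = 0.002625
  T1: 0.52 × 0.008 = 0.00416
  T4: 0.1 × 0.0675 = 0.00675
  T3: 0.14 × 0.055 = 0.0077
  T2: 0.19 × 0.088 = 0.01672
Sum = 0.037955.
P(T6 | pilot) = 0.002625/0.037955 ≈ 0.069
P(T1 | pilot) = 0.00416/0.037955 ≈ 0.110
P(T4 | pilot) = 0.00675/0.037955 ≈ 0.178
P(T3 | pilot) = 0.0077/0.037955 ≈ 0.203
P(T2 | pilot) = 0.01672/0.037955 ≈ 0.441
(Check: 0.069+0.110+0.178+0.203+0.441 = 1.001.)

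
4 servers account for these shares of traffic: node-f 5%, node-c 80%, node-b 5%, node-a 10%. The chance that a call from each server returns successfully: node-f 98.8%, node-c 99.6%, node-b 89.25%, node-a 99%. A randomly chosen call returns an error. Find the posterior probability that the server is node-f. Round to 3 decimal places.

Taking complements, P(error | each) = node-f 0.012, node-c 0.004, node-b 0.1075, node-a 0.01.
Prior × likelihood for each hypothesis:
  node-f: 0.05 × 0.012 = 0.0006
  node-c: 0.8 × 0.004 = 0.0032
  node-b: 0.05 × 0.1075 = 0.005375
  node-a: 0.1 × 0.01 = 0.001
Sum = 0.010175.
P(node-f | evidence) = 0.0006 / 0.010175 ≈ 0.059.

0.059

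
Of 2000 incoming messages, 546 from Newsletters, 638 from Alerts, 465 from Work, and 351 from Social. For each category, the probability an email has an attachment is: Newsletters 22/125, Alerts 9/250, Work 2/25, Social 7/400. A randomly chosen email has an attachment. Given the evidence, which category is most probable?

Compute prior × likelihood for every hypothesis:
  Newsletters: 0.273 × 0.176 = 0.048048
  Alerts: 0.319 × 0.036 = 0.011484
  Work: 0.2325 × 0.08 = 0.0186
  Social: 0.1755 × 0.0175 = 0.00307125
Sum = 0.08120325.
Largest term belongs to Newsletters, so Newsletters is most probable.

Newsletters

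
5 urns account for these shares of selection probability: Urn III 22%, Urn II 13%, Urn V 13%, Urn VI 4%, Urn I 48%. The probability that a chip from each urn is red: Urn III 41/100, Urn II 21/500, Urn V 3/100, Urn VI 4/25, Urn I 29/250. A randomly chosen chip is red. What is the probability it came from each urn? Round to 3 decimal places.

Unnormalized posteriors (prior × likelihood):
  Urn III: 0.22 × 0.41 = 0.0902
  Urn II: 0.13 × 0.042 = 0.00546
  Urn V: 0.13 × 0.03 = 0.0039
  Urn VI: 0.04 × 0.16 = 0.0064
  Urn I: 0.48 × 0.116 = 0.05568
Normalizing constant = 0.16164.
P(Urn III | red) = 0.0902/0.16164 ≈ 0.558
P(Urn II | red) = 0.00546/0.16164 ≈ 0.034
P(Urn V | red) = 0.0039/0.16164 ≈ 0.024
P(Urn VI | red) = 0.0064/0.16164 ≈ 0.040
P(Urn I | red) = 0.05568/0.16164 ≈ 0.344

Urn III 0.558, Urn II 0.034, Urn V 0.024, Urn VI 0.040, Urn I 0.344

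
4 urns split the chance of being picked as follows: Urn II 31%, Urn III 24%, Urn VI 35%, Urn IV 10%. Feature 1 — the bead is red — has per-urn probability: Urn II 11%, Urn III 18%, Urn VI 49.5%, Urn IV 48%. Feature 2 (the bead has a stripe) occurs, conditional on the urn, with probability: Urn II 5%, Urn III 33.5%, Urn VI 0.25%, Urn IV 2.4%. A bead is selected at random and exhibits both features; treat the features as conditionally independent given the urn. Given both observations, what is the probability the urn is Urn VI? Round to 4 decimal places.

0.0244

By Bayes' rule, posterior ∝ prior × likelihood:
  Urn II: 0.31 × 0.11 × 0.05 = 0.001705
  Urn III: 0.24 × 0.18 × 0.335 = 0.014472
  Urn VI: 0.35 × 0.495 × 0.0025 = 0.000433125
  Urn IV: 0.1 × 0.48 × 0.024 = 0.001152
Sum = 0.017762125.
P(Urn VI | evidence) = 0.000433125 / 0.017762125 ≈ 0.0244.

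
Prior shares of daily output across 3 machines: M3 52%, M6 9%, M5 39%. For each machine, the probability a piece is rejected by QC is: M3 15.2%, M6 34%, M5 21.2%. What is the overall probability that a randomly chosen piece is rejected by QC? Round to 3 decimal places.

Prior × likelihood for each hypothesis:
  M3: 0.52 × 0.152 = 0.07904
  M6: 0.09 × 0.34 = 0.0306
  M5: 0.39 × 0.212 = 0.08268
P(rejected) = 0.07904 + 0.0306 + 0.08268 = 0.19232 → 0.192.

0.192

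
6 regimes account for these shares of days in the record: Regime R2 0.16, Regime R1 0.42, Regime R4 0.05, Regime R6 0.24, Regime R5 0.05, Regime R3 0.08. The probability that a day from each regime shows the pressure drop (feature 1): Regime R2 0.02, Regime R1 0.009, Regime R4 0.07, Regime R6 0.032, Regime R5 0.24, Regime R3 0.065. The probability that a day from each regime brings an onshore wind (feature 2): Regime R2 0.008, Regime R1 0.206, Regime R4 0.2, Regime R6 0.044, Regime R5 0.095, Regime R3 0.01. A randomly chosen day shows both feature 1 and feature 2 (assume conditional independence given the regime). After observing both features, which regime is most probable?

Unnormalized posteriors (prior × likelihood):
  Regime R2: 0.16 × 0.02 × 0.008 = 0.0000256
  Regime R1: 0.42 × 0.009 × 0.206 = 0.00077868
  Regime R4: 0.05 × 0.07 × 0.2 = 0.0007
  Regime R6: 0.24 × 0.032 × 0.044 = 0.00033792
  Regime R5: 0.05 × 0.24 × 0.095 = 0.00114
  Regime R3: 0.08 × 0.065 × 0.01 = 0.000052
Sum = 0.0030342.
Largest term belongs to Regime R5, so Regime R5 is most probable.

Regime R5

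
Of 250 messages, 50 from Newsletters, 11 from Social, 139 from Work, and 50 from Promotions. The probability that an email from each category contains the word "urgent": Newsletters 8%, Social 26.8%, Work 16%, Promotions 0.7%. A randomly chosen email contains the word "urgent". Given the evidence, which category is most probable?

By Bayes' rule, posterior ∝ prior × likelihood:
  Newsletters: 0.2 × 0.08 = 0.016
  Social: 0.044 × 0.268 = 0.011792
  Work: 0.556 × 0.16 = 0.08896
  Promotions: 0.2 × 0.007 = 0.0014
Total = 0.118152.
Largest term belongs to Work, so Work is most probable.

Work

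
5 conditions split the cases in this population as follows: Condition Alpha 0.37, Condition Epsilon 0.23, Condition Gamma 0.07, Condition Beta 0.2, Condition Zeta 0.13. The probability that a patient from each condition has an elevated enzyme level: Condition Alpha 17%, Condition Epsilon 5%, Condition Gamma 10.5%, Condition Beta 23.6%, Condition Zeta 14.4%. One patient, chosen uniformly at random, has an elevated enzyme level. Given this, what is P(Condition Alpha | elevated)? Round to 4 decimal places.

Unnormalized posteriors (prior × likelihood):
  Condition Alpha: 0.37 × 0.17 = 0.0629
  Condition Epsilon: 0.23 × 0.05 = 0.0115
  Condition Gamma: 0.07 × 0.105 = 0.00735
  Condition Beta: 0.2 × 0.236 = 0.0472
  Condition Zeta: 0.13 × 0.144 = 0.01872
Sum = 0.14767.
P(Condition Alpha | evidence) = 0.0629 / 0.14767 ≈ 0.4259.

0.4259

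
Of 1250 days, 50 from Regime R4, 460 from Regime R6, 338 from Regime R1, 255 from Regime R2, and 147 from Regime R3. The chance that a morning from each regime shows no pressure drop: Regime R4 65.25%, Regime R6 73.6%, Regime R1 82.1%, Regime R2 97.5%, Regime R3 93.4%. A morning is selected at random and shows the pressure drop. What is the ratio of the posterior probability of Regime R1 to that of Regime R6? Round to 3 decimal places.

0.498

Taking complements, P(drop | each) = Regime R4 0.3475, Regime R6 0.264, Regime R1 0.179, Regime R2 0.025, Regime R3 0.066.
Unnormalized posteriors (prior × likelihood):
  Regime R4: 0.04 × 0.3475 = 0.0139
  Regime R6: 0.368 × 0.264 = 0.097152
  Regime R1: 0.2704 × 0.179 = 0.0484016
  Regime R2: 0.204 × 0.025 = 0.0051
  Regime R3: 0.1176 × 0.066 = 0.0077616
Sum = 0.1723152.
The ratio is 0.0484016 / 0.097152 (the normalizer cancels) = 0.498.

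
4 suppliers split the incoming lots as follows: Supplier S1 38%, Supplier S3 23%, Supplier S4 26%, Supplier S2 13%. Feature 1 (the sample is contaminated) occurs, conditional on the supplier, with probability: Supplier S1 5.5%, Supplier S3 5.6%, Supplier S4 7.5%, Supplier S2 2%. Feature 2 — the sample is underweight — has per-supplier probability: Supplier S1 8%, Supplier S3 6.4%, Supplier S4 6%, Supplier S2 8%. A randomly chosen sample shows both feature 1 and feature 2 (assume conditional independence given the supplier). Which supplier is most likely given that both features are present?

Compute prior × likelihood for every hypothesis:
  Supplier S1: 0.38 × 0.055 × 0.08 = 0.001672
  Supplier S3: 0.23 × 0.056 × 0.064 = 0.00082432
  Supplier S4: 0.26 × 0.075 × 0.06 = 0.00117
  Supplier S2: 0.13 × 0.02 × 0.08 = 0.000208
Sum = 0.00387432.
Largest term belongs to Supplier S1, so Supplier S1 is most probable.

Supplier S1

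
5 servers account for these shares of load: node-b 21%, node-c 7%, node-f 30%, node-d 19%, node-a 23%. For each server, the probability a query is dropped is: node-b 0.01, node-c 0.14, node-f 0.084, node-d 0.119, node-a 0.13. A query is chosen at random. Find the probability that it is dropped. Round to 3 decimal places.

0.090

By Bayes' rule, posterior ∝ prior × likelihood:
  node-b: 0.21 × 0.01 = 0.0021
  node-c: 0.07 × 0.14 = 0.0098
  node-f: 0.3 × 0.084 = 0.0252
  node-d: 0.19 × 0.119 = 0.02261
  node-a: 0.23 × 0.13 = 0.0299
P(dropped) = 0.0021 + 0.0098 + 0.0252 + 0.02261 + 0.0299 = 0.08961 → 0.090.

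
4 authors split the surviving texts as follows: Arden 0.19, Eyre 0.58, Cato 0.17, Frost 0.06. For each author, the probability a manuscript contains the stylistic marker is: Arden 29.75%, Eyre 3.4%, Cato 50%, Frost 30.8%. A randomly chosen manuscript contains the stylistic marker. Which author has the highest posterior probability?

Cato

Prior × likelihood for each hypothesis:
  Arden: 0.19 × 0.2975 = 0.056525
  Eyre: 0.58 × 0.034 = 0.01972
  Cato: 0.17 × 0.5 = 0.085
  Frost: 0.06 × 0.308 = 0.01848
Sum = 0.179725.
Largest term belongs to Cato, so Cato is most probable.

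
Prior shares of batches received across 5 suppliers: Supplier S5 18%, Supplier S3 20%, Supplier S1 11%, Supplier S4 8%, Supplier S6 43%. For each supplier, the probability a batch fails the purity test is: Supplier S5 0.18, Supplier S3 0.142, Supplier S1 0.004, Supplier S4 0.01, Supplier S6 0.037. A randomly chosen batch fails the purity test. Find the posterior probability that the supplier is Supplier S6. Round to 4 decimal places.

Compute prior × likelihood for every hypothesis:
  Supplier S5: 0.18 × 0.18 = 0.0324
  Supplier S3: 0.2 × 0.142 = 0.0284
  Supplier S1: 0.11 × 0.004 = 0.00044
  Supplier S4: 0.08 × 0.01 = 0.0008
  Supplier S6: 0.43 × 0.037 = 0.01591
Sum = 0.07795.
P(Supplier S6 | evidence) = 0.01591 / 0.07795 ≈ 0.2041.

0.2041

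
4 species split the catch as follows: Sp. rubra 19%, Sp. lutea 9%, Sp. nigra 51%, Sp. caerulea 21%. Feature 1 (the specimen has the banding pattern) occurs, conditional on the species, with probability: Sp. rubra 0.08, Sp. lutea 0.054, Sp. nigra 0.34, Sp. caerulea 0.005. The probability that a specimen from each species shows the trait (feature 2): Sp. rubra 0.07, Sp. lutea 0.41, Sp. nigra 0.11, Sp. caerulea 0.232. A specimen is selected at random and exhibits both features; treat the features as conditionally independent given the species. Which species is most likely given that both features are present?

Compute prior × likelihood for every hypothesis:
  Sp. rubra: 0.19 × 0.08 × 0.07 = 0.001064
  Sp. lutea: 0.09 × 0.054 × 0.41 = 0.0019926
  Sp. nigra: 0.51 × 0.34 × 0.11 = 0.019074
  Sp. caerulea: 0.21 × 0.005 × 0.232 = 0.0002436
Total = 0.0223742.
Largest term belongs to Sp. nigra, so Sp. nigra is most probable.

Sp. nigra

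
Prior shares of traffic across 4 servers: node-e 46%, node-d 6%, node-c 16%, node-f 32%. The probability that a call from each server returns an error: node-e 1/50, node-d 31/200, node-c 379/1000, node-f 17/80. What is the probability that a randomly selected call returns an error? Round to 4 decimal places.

0.1471

Prior × likelihood for each hypothesis:
  node-e: 0.46 × 0.02 = 0.0092
  node-d: 0.06 × 0.155 = 0.0093
  node-c: 0.16 × 0.379 = 0.06064
  node-f: 0.32 × 0.2125 = 0.068
P(error) = 0.0092 + 0.0093 + 0.06064 + 0.068 = 0.14714 → 0.1471.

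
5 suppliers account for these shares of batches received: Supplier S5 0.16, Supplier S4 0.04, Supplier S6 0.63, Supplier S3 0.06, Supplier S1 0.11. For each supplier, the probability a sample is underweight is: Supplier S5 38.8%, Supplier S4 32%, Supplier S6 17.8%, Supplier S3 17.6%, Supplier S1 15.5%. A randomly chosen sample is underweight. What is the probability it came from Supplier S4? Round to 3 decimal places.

Compute prior × likelihood for every hypothesis:
  Supplier S5: 0.16 × 0.388 = 0.06208
  Supplier S4: 0.04 × 0.32 = 0.0128
  Supplier S6: 0.63 × 0.178 = 0.11214
  Supplier S3: 0.06 × 0.176 = 0.01056
  Supplier S1: 0.11 × 0.155 = 0.01705
Normalizing constant = 0.21463.
P(Supplier S4 | evidence) = 0.0128 / 0.21463 ≈ 0.060.

0.060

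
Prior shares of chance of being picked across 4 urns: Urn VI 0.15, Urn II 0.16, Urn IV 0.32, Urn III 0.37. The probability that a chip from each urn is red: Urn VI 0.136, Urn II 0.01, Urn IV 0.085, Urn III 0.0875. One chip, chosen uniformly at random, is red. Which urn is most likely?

Unnormalized posteriors (prior × likelihood):
  Urn VI: 0.15 × 0.136 = 0.0204
  Urn II: 0.16 × 0.01 = 0.0016
  Urn IV: 0.32 × 0.085 = 0.0272
  Urn III: 0.37 × 0.0875 = 0.032375
Sum = 0.081575.
Largest term belongs to Urn III, so Urn III is most probable.

Urn III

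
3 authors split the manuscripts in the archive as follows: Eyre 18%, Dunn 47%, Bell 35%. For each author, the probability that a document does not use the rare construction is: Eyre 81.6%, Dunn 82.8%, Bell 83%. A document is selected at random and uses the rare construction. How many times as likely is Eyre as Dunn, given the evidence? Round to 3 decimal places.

0.410

Taking complements, P(rare-form | each) = Eyre 0.184, Dunn 0.172, Bell 0.17.
Prior × likelihood for each hypothesis:
  Eyre: 0.18 × 0.184 = 0.03312
  Dunn: 0.47 × 0.172 = 0.08084
  Bell: 0.35 × 0.17 = 0.0595
Sum = 0.17346.
The ratio is 0.03312 / 0.08084 (the normalizer cancels) = 0.410.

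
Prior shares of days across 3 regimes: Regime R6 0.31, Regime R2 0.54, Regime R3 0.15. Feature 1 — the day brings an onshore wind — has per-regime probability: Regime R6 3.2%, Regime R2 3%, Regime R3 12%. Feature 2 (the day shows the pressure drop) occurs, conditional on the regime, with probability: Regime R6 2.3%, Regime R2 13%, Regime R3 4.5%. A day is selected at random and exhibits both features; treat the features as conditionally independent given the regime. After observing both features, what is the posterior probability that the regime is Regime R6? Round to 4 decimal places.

0.0726

By Bayes' rule, posterior ∝ prior × likelihood:
  Regime R6: 0.31 × 0.032 × 0.023 = 0.00022816
  Regime R2: 0.54 × 0.03 × 0.13 = 0.002106
  Regime R3: 0.15 × 0.12 × 0.045 = 0.00081
Sum = 0.00314416.
P(Regime R6 | evidence) = 0.00022816 / 0.00314416 ≈ 0.0726.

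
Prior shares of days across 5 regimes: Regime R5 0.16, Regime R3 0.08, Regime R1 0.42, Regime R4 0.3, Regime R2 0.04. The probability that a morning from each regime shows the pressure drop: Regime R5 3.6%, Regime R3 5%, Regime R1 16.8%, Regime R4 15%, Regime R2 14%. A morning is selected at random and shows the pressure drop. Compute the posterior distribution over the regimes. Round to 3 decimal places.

Prior × likelihood for each hypothesis:
  Regime R5: 0.16 × 0.036 = 0.00576
  Regime R3: 0.08 × 0.05 = 0.004
  Regime R1: 0.42 × 0.168 = 0.07056
  Regime R4: 0.3 × 0.15 = 0.045
  Regime R2: 0.04 × 0.14 = 0.0056
Total = 0.13092.
P(Regime R5 | drop) = 0.00576/0.13092 ≈ 0.044
P(Regime R3 | drop) = 0.004/0.13092 ≈ 0.031
P(Regime R1 | drop) = 0.07056/0.13092 ≈ 0.539
P(Regime R4 | drop) = 0.045/0.13092 ≈ 0.344
P(Regime R2 | drop) = 0.0056/0.13092 ≈ 0.043

Regime R5 0.044, Regime R3 0.031, Regime R1 0.539, Regime R4 0.344, Regime R2 0.043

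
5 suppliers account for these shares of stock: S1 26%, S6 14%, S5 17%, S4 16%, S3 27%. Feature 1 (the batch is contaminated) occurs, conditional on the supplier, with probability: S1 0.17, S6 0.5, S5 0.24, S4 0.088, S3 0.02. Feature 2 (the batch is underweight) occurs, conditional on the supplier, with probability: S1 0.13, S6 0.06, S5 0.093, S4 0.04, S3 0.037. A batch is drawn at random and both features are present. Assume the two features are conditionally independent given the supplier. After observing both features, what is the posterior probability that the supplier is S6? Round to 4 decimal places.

Unnormalized posteriors (prior × likelihood):
  S1: 0.26 × 0.17 × 0.13 = 0.005746
  S6: 0.14 × 0.5 × 0.06 = 0.0042
  S5: 0.17 × 0.24 × 0.093 = 0.0037944
  S4: 0.16 × 0.088 × 0.04 = 0.0005632
  S3: 0.27 × 0.02 × 0.037 = 0.0001998
Sum = 0.0145034.
P(S6 | evidence) = 0.0042 / 0.0145034 ≈ 0.2896.

0.2896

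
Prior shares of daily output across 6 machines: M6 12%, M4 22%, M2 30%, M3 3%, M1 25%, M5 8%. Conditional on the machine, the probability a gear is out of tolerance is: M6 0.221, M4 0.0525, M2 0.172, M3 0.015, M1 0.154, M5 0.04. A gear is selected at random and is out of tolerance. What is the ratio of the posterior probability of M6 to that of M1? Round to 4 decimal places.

0.6888

Compute prior × likelihood for every hypothesis:
  M6: 0.12 × 0.221 = 0.02652
  M4: 0.22 × 0.0525 = 0.01155
  M2: 0.3 × 0.172 = 0.0516
  M3: 0.03 × 0.015 = 0.00045
  M1: 0.25 × 0.154 = 0.0385
  M5: 0.08 × 0.04 = 0.0032
Normalizing constant = 0.13182.
The ratio is 0.02652 / 0.0385 (the normalizer cancels) = 0.6888.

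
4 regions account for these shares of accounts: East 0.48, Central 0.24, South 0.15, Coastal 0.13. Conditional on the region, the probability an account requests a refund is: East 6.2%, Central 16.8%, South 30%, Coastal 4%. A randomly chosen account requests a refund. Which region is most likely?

Prior × likelihood for each hypothesis:
  East: 0.48 × 0.062 = 0.02976
  Central: 0.24 × 0.168 = 0.04032
  South: 0.15 × 0.3 = 0.045
  Coastal: 0.13 × 0.04 = 0.0052
Sum = 0.12028.
Largest term belongs to South, so South is most probable.

South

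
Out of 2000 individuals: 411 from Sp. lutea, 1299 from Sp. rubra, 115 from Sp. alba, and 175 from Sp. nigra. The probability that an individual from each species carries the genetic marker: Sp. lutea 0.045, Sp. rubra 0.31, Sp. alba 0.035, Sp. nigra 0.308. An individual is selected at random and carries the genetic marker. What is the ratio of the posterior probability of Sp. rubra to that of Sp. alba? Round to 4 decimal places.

Unnormalized posteriors (prior × likelihood):
  Sp. lutea: 0.2055 × 0.045 = 0.0092475
  Sp. rubra: 0.6495 × 0.31 = 0.201345
  Sp. alba: 0.0575 × 0.035 = 0.0020125
  Sp. nigra: 0.0875 × 0.308 = 0.02695
Normalizing constant = 0.239555.
The ratio is 0.201345 / 0.0020125 (the normalizer cancels) = 100.0472.

100.0472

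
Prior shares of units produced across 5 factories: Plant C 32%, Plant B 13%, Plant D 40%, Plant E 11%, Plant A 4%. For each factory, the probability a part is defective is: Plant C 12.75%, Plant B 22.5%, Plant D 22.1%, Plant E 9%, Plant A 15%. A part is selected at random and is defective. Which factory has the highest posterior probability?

Plant D

By Bayes' rule, posterior ∝ prior × likelihood:
  Plant C: 0.32 × 0.1275 = 0.0408
  Plant B: 0.13 × 0.225 = 0.02925
  Plant D: 0.4 × 0.221 = 0.0884
  Plant E: 0.11 × 0.09 = 0.0099
  Plant A: 0.04 × 0.15 = 0.006
Total = 0.17435.
Largest term belongs to Plant D, so Plant D is most probable.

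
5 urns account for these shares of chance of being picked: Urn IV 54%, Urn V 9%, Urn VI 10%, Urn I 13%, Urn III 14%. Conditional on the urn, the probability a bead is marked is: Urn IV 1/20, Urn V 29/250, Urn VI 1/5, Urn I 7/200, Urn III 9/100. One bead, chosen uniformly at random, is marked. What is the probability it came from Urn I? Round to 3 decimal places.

0.061

Prior × likelihood for each hypothesis:
  Urn IV: 0.54 × 0.05 = 0.027
  Urn V: 0.09 × 0.116 = 0.01044
  Urn VI: 0.1 × 0.2 = 0.02
  Urn I: 0.13 × 0.035 = 0.00455
  Urn III: 0.14 × 0.09 = 0.0126
Sum = 0.07459.
P(Urn I | evidence) = 0.00455 / 0.07459 ≈ 0.061.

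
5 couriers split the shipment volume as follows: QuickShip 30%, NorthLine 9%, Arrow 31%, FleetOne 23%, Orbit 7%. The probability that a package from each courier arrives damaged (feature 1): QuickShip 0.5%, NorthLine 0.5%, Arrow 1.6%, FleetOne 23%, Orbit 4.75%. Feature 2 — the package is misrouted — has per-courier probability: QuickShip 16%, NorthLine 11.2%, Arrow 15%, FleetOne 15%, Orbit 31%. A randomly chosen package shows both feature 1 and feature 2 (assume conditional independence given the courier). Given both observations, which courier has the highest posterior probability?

By Bayes' rule, posterior ∝ prior × likelihood:
  QuickShip: 0.3 × 0.005 × 0.16 = 0.00024
  NorthLine: 0.09 × 0.005 × 0.112 = 0.0000504
  Arrow: 0.31 × 0.016 × 0.15 = 0.000744
  FleetOne: 0.23 × 0.23 × 0.15 = 0.007935
  Orbit: 0.07 × 0.0475 × 0.31 = 0.00103075
Total = 0.01000015.
Largest term belongs to FleetOne, so FleetOne is most probable.

FleetOne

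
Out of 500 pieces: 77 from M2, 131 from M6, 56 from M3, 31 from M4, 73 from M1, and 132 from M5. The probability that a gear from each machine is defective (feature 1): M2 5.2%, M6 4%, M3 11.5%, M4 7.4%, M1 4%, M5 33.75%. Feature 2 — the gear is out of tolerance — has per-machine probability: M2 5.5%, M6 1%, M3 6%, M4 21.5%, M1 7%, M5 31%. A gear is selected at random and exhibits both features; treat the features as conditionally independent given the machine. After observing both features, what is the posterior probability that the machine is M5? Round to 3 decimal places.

0.911

By Bayes' rule, posterior ∝ prior × likelihood:
  M2: 0.154 × 0.052 × 0.055 = 0.00044044
  M6: 0.262 × 0.04 × 0.01 = 0.0001048
  M3: 0.112 × 0.115 × 0.06 = 0.0007728
  M4: 0.062 × 0.074 × 0.215 = 0.00098642
  M1: 0.146 × 0.04 × 0.07 = 0.0004088
  M5: 0.264 × 0.3375 × 0.31 = 0.027621
Total = 0.03033426.
P(M5 | evidence) = 0.027621 / 0.03033426 ≈ 0.911.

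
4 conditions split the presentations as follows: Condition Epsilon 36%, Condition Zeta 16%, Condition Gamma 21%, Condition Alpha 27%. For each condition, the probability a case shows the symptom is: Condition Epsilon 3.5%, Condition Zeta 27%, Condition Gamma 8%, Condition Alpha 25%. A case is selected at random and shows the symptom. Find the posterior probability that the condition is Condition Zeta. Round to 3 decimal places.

Unnormalized posteriors (prior × likelihood):
  Condition Epsilon: 0.36 × 0.035 = 0.0126
  Condition Zeta: 0.16 × 0.27 = 0.0432
  Condition Gamma: 0.21 × 0.08 = 0.0168
  Condition Alpha: 0.27 × 0.25 = 0.0675
Sum = 0.1401.
P(Condition Zeta | evidence) = 0.0432 / 0.1401 ≈ 0.308.

0.308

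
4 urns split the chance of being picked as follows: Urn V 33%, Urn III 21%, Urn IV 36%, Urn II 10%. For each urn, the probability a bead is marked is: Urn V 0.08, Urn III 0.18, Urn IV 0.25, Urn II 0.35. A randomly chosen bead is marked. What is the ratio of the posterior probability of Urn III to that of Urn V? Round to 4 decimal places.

1.4318

Prior × likelihood for each hypothesis:
  Urn V: 0.33 × 0.08 = 0.0264
  Urn III: 0.21 × 0.18 = 0.0378
  Urn IV: 0.36 × 0.25 = 0.09
  Urn II: 0.1 × 0.35 = 0.035
Total = 0.1892.
The ratio is 0.0378 / 0.0264 (the normalizer cancels) = 1.4318.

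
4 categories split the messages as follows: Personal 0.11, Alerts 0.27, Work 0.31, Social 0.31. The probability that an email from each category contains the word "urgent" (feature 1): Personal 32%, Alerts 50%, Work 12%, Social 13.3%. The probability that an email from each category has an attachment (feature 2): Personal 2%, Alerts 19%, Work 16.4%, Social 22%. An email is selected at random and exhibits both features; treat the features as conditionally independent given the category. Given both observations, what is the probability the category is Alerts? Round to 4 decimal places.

By Bayes' rule, posterior ∝ prior × likelihood:
  Personal: 0.11 × 0.32 × 0.02 = 0.000704
  Alerts: 0.27 × 0.5 × 0.19 = 0.02565
  Work: 0.31 × 0.12 × 0.164 = 0.0061008
  Social: 0.31 × 0.133 × 0.22 = 0.0090706
Sum = 0.0415254.
P(Alerts | evidence) = 0.02565 / 0.0415254 ≈ 0.6177.

0.6177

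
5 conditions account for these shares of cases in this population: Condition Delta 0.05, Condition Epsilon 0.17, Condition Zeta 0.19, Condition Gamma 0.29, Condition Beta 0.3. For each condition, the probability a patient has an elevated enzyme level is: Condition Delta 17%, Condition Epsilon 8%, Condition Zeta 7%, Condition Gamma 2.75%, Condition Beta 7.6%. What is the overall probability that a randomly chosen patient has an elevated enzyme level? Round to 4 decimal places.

Unnormalized posteriors (prior × likelihood):
  Condition Delta: 0.05 × 0.17 = 0.0085
  Condition Epsilon: 0.17 × 0.08 = 0.0136
  Condition Zeta: 0.19 × 0.07 = 0.0133
  Condition Gamma: 0.29 × 0.0275 = 0.007975
  Condition Beta: 0.3 × 0.076 = 0.0228
P(elevated) = 0.0085 + 0.0136 + 0.0133 + 0.007975 + 0.0228 = 0.066175 → 0.0662.

0.0662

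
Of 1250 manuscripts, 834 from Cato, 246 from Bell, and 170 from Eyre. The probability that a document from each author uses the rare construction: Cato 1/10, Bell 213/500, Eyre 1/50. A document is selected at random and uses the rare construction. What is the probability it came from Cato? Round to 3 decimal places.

Prior × likelihood for each hypothesis:
  Cato: 0.6672 × 0.1 = 0.06672
  Bell: 0.1968 × 0.426 = 0.0838368
  Eyre: 0.136 × 0.02 = 0.00272
Total = 0.1532768.
P(Cato | evidence) = 0.06672 / 0.1532768 ≈ 0.435.

0.435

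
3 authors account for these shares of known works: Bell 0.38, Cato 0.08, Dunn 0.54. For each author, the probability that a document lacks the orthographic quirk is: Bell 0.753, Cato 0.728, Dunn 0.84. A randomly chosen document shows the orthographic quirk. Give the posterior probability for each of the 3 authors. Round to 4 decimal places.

Taking complements, P(quirk | each) = Bell 0.247, Cato 0.272, Dunn 0.16.
Compute prior × likelihood for every hypothesis:
  Bell: 0.38 × 0.247 = 0.09386
  Cato: 0.08 × 0.272 = 0.02176
  Dunn: 0.54 × 0.16 = 0.0864
Normalizing constant = 0.20202.
P(Bell | quirk) = 0.09386/0.20202 ≈ 0.4646
P(Cato | quirk) = 0.02176/0.20202 ≈ 0.1077
P(Dunn | quirk) = 0.0864/0.20202 ≈ 0.4277

Bell 0.4646, Cato 0.1077, Dunn 0.4277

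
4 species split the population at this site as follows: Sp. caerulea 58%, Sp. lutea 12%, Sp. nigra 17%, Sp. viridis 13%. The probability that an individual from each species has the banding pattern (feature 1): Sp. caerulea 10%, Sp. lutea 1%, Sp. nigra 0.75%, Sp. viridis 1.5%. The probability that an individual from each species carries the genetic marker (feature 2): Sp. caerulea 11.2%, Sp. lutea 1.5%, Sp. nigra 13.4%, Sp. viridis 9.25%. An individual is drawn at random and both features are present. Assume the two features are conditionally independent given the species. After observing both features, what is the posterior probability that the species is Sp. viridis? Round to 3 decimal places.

0.026

Unnormalized posteriors (prior × likelihood):
  Sp. caerulea: 0.58 × 0.1 × 0.112 = 0.006496
  Sp. lutea: 0.12 × 0.01 × 0.015 = 0.000018
  Sp. nigra: 0.17 × 0.0075 × 0.134 = 0.00017085
  Sp. viridis: 0.13 × 0.015 × 0.0925 = 0.000180375
Normalizing constant = 0.006865225.
P(Sp. viridis | evidence) = 0.000180375 / 0.006865225 ≈ 0.026.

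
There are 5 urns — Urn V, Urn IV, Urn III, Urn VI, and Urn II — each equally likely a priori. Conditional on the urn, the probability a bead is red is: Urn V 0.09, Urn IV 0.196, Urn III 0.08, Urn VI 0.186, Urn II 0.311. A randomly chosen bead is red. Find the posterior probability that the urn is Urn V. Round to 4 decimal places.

0.1043

With a uniform prior (1/5 each), posterior ∝ likelihood:
  Urn V: 0.09
  Urn IV: 0.196
  Urn III: 0.08
  Urn VI: 0.186
  Urn II: 0.311
Normalizing constant = 0.863.
P(Urn V | evidence) = 0.09 / 0.863 ≈ 0.1043.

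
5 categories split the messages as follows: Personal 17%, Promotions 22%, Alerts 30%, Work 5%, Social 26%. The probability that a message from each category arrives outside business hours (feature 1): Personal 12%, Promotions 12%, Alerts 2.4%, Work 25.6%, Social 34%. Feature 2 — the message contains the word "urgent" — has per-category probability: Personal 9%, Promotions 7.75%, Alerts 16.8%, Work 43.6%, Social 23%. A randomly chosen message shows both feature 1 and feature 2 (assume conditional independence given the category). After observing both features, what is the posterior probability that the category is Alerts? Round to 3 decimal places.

Unnormalized posteriors (prior × likelihood):
  Personal: 0.17 × 0.12 × 0.09 = 0.001836
  Promotions: 0.22 × 0.12 × 0.0775 = 0.002046
  Alerts: 0.3 × 0.024 × 0.168 = 0.0012096
  Work: 0.05 × 0.256 × 0.436 = 0.0055808
  Social: 0.26 × 0.34 × 0.23 = 0.020332
Sum = 0.0310044.
P(Alerts | evidence) = 0.0012096 / 0.0310044 ≈ 0.039.

0.039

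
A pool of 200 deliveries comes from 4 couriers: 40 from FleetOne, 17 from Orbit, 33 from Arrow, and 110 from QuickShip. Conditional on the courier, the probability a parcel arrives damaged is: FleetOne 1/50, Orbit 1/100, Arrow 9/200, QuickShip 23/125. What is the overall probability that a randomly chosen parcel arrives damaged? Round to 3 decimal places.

0.113

Prior × likelihood for each hypothesis:
  FleetOne: 0.2 × 0.02 = 0.004
  Orbit: 0.085 × 0.01 = 0.00085
  Arrow: 0.165 × 0.045 = 0.007425
  QuickShip: 0.55 × 0.184 = 0.1012
P(damaged) = 0.004 + 0.00085 + 0.007425 + 0.1012 = 0.113475 → 0.113.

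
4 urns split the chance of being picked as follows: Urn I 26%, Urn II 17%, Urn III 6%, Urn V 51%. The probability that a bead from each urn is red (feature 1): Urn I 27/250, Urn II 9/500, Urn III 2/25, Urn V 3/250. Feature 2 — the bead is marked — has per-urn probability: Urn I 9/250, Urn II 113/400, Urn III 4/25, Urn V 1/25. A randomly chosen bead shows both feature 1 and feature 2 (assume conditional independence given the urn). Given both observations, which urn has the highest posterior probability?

Urn I

Compute prior × likelihood for every hypothesis:
  Urn I: 0.26 × 0.108 × 0.036 = 0.00101088
  Urn II: 0.17 × 0.018 × 0.2825 = 0.00086445
  Urn III: 0.06 × 0.08 × 0.16 = 0.000768
  Urn V: 0.51 × 0.012 × 0.04 = 0.0002448
Total = 0.00288813.
Largest term belongs to Urn I, so Urn I is most probable.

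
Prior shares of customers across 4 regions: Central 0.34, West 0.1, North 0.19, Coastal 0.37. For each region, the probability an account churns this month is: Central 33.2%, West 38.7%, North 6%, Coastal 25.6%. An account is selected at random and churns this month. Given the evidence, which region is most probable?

Central

Compute prior × likelihood for every hypothesis:
  Central: 0.34 × 0.332 = 0.11288
  West: 0.1 × 0.387 = 0.0387
  North: 0.19 × 0.06 = 0.0114
  Coastal: 0.37 × 0.256 = 0.09472
Normalizing constant = 0.2577.
Largest term belongs to Central, so Central is most probable.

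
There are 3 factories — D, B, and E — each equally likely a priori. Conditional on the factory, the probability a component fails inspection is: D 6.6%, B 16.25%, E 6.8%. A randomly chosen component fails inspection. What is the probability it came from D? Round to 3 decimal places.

Since the prior is uniform, the posterior is proportional to the likelihood:
  D: 0.066
  B: 0.1625
  E: 0.068
Normalizing constant = 0.2965.
P(D | evidence) = 0.066 / 0.2965 ≈ 0.223.

0.223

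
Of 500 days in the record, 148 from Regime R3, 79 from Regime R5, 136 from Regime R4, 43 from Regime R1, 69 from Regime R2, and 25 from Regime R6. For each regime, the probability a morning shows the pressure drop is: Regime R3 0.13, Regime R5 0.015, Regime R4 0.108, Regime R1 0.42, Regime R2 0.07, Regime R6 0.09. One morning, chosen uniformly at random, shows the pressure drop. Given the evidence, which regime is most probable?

Regime R3

Unnormalized posteriors (prior × likelihood):
  Regime R3: 0.296 × 0.13 = 0.03848
  Regime R5: 0.158 × 0.015 = 0.00237
  Regime R4: 0.272 × 0.108 = 0.029376
  Regime R1: 0.086 × 0.42 = 0.03612
  Regime R2: 0.138 × 0.07 = 0.00966
  Regime R6: 0.05 × 0.09 = 0.0045
Total = 0.120506.
Largest term belongs to Regime R3, so Regime R3 is most probable.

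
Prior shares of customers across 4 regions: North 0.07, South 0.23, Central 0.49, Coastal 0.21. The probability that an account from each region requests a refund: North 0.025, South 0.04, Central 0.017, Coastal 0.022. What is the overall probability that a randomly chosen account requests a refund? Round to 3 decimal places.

0.024

By Bayes' rule, posterior ∝ prior × likelihood:
  North: 0.07 × 0.025 = 0.00175
  South: 0.23 × 0.04 = 0.0092
  Central: 0.49 × 0.017 = 0.00833
  Coastal: 0.21 × 0.022 = 0.00462
P(refund) = 0.00175 + 0.0092 + 0.00833 + 0.00462 = 0.0239 → 0.024.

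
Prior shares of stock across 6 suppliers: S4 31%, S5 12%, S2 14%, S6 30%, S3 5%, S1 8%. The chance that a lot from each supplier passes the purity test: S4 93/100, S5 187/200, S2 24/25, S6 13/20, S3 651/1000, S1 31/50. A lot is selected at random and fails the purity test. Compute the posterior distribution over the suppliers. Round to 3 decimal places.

Taking complements, P(off-spec | each) = S4 0.07, S5 0.065, S2 0.04, S6 0.35, S3 0.349, S1 0.38.
Compute prior × likelihood for every hypothesis:
  S4: 0.31 × 0.07 = 0.0217
  S5: 0.12 × 0.065 = 0.0078
  S2: 0.14 × 0.04 = 0.0056
  S6: 0.3 × 0.35 = 0.105
  S3: 0.05 × 0.349 = 0.01745
  S1: 0.08 × 0.38 = 0.0304
Normalizing constant = 0.18795.
P(S4 | off-spec) = 0.0217/0.18795 ≈ 0.115
P(S5 | off-spec) = 0.0078/0.18795 ≈ 0.042
P(S2 | off-spec) = 0.0056/0.18795 ≈ 0.030
P(S6 | off-spec) = 0.105/0.18795 ≈ 0.559
P(S3 | off-spec) = 0.01745/0.18795 ≈ 0.093
P(S1 | off-spec) = 0.0304/0.18795 ≈ 0.162

S4 0.115, S5 0.042, S2 0.030, S6 0.559, S3 0.093, S1 0.162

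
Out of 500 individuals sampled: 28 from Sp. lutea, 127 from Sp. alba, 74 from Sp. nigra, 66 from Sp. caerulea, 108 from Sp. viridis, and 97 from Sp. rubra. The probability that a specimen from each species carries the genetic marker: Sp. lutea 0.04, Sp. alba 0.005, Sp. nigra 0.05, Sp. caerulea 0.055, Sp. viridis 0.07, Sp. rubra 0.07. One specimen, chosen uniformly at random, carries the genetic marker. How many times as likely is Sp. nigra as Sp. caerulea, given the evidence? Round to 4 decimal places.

1.0193

By Bayes' rule, posterior ∝ prior × likelihood:
  Sp. lutea: 0.056 × 0.04 = 0.00224
  Sp. alba: 0.254 × 0.005 = 0.00127
  Sp. nigra: 0.148 × 0.05 = 0.0074
  Sp. caerulea: 0.132 × 0.055 = 0.00726
  Sp. viridis: 0.216 × 0.07 = 0.01512
  Sp. rubra: 0.194 × 0.07 = 0.01358
Normalizing constant = 0.04687.
The ratio is 0.0074 / 0.00726 (the normalizer cancels) = 1.0193.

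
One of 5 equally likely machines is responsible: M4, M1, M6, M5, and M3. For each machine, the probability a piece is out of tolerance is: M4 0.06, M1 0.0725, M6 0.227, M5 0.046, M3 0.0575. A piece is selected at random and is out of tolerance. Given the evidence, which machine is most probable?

M6

With a uniform prior (1/5 each), posterior ∝ likelihood:
  M4: 0.06
  M1: 0.0725
  M6: 0.227
  M5: 0.046
  M3: 0.0575
Total = 0.463.
Largest term belongs to M6, so M6 is most probable.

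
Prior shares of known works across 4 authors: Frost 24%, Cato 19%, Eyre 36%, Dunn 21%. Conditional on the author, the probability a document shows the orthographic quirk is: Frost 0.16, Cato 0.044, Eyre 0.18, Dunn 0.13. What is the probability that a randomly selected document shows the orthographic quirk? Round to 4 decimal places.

By Bayes' rule, posterior ∝ prior × likelihood:
  Frost: 0.24 × 0.16 = 0.0384
  Cato: 0.19 × 0.044 = 0.00836
  Eyre: 0.36 × 0.18 = 0.0648
  Dunn: 0.21 × 0.13 = 0.0273
P(quirk) = 0.0384 + 0.00836 + 0.0648 + 0.0273 = 0.13886 → 0.1389.

0.1389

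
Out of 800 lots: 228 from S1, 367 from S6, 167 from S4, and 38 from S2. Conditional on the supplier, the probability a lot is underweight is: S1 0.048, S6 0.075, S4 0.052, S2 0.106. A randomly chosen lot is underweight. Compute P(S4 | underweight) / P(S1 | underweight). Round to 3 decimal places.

0.793

Prior × likelihood for each hypothesis:
  S1: 0.285 × 0.048 = 0.01368
  S6: 0.45875 × 0.075 = 0.03440625
  S4: 0.20875 × 0.052 = 0.010855
  S2: 0.0475 × 0.106 = 0.005035
Normalizing constant = 0.06397625.
The ratio is 0.010855 / 0.01368 (the normalizer cancels) = 0.793.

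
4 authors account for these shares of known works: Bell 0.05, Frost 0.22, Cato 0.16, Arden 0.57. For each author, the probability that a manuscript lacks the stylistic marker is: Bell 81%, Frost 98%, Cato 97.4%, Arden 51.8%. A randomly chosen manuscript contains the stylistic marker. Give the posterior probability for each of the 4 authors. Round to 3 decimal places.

Taking complements, P(marker | each) = Bell 0.19, Frost 0.02, Cato 0.026, Arden 0.482.
Prior × likelihood for each hypothesis:
  Bell: 0.05 × 0.19 = 0.0095
  Frost: 0.22 × 0.02 = 0.0044
  Cato: 0.16 × 0.026 = 0.00416
  Arden: 0.57 × 0.482 = 0.27474
Total = 0.2928.
P(Bell | marker) = 0.0095/0.2928 ≈ 0.032
P(Frost | marker) = 0.0044/0.2928 ≈ 0.015
P(Cato | marker) = 0.00416/0.2928 ≈ 0.014
P(Arden | marker) = 0.27474/0.2928 ≈ 0.938

Bell 0.032, Frost 0.015, Cato 0.014, Arden 0.938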